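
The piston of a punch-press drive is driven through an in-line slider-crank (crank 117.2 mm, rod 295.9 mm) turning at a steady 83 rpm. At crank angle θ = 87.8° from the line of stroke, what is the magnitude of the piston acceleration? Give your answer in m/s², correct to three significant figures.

3.47

ω = 2π·83/60 = 8.692 rad/s
x(θ) = r cosθ + √(L² − r² sin²θ); with ω constant, a = ω²·d²x/dθ².
d²x/dθ² = −r cosθ − r²(cos2θ)/√u − r⁴ sin²2θ/(4u^{3/2}),  u = L² − r² sin²θ = 0.0738412 m².
Substituting r = 0.1172 m, L = 0.2959 m, θ = 87.8°: d²x/dθ² = +0.045886 m.
a = ω²·d²x/dθ² = (8.692)²·(+0.045886) = +3.4665 m/s²;  |a| = 3.4665 m/s².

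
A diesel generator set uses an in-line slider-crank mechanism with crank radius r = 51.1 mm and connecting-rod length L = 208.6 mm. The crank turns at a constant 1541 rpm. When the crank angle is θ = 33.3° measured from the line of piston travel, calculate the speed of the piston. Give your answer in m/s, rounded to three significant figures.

ω = 2π·1541/60 = 161.4 rad/s
For an in-line slider-crank, x = r cosθ + √(L² − r² sin²θ), so v = −rω sinθ·[1 + r cosθ/√(L² − r² sin²θ)].
With r = 0.0511 m, L = 0.2086 m, θ = 33.3°: √(L² − r² sin²θ) = 0.2067 m.
v = −0.0511·161.4·0.54902·[1 + 0.0511·0.83581/0.2067] = -5.4628 m/s.
|v| = 5.4628 m/s.

5.46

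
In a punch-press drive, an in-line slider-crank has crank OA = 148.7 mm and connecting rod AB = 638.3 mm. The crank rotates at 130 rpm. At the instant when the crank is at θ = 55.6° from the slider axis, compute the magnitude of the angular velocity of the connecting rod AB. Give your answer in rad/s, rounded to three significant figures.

1.83

ω = 13.61 rad/s (converted from 130 rpm).
The rod makes angle φ with the slider axis where L sinφ = r sinθ; differentiating, L cosφ·φ̇ = r ω cosθ.
L cosφ = √(L² − r² sin²θ) = 0.6264 m.
|ω_rod| = r ω |cosθ| / √(L² − r² sin²θ) = 0.1487·13.61·0.56497/0.6264 = 1.8258 rad/s.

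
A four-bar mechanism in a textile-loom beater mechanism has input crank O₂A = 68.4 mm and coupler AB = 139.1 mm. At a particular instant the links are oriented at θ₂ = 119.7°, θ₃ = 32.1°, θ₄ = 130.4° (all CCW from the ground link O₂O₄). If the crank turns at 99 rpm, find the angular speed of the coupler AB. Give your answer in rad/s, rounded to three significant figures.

ω₂ = 10.37 rad/s (from 99 rpm).
Differentiating the loop-closure r₂e^{iθ₂}+r₃e^{iθ₃}=r₁+r₄e^{iθ₄} gives r₂ω₂e^{iθ₂}+r₃ω₃e^{iθ₃}=r₄ω₄e^{iθ₄}.
Eliminating the other unknown: ω₃ = r₂ω₂ sin(θ₄−θ₂) / [r₃ sin(θ₃−θ₄)].
Numerator sine = +0.18567; denominator sine = -0.98953.
Result = 0.0684·10.37·(+0.18567) / (0.1391·(-0.98953)) = -0.95653 rad/s; magnitude 0.95653 rad/s.

0.957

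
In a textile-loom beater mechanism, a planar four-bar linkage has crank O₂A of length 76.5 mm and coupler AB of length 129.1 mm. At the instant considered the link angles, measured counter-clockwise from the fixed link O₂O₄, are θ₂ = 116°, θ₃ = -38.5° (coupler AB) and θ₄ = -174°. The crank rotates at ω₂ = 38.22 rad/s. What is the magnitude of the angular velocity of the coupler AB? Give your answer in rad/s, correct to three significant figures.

30.4

ω₂ = 38.22 rad/s
Differentiating the loop-closure r₂e^{iθ₂}+r₃e^{iθ₃}=r₁+r₄e^{iθ₄} gives r₂ω₂e^{iθ₂}+r₃ω₃e^{iθ₃}=r₄ω₄e^{iθ₄}.
Eliminating the other unknown: ω₃ = r₂ω₂ sin(θ₄−θ₂) / [r₃ sin(θ₃−θ₄)].
Numerator sine = +0.93969; denominator sine = +0.70091.
Result = 0.0765·38.22·(+0.93969) / (0.1291·(+0.70091)) = +30.363 rad/s; magnitude 30.363 rad/s.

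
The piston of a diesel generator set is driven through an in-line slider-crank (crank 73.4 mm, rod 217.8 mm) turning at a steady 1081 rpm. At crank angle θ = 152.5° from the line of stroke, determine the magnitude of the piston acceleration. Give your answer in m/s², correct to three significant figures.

ω = 2π·1081/60 = 113.2 rad/s
x(θ) = r cosθ + √(L² − r² sin²θ); with ω constant, a = ω²·d²x/dθ².
d²x/dθ² = −r cosθ − r²(cos2θ)/√u − r⁴ sin²2θ/(4u^{3/2}),  u = L² − r² sin²θ = 0.0462881 m².
Substituting r = 0.0734 m, L = 0.2178 m, θ = 152.5°: d²x/dθ² = +0.050255 m.
a = ω²·d²x/dθ² = (113.2)²·(+0.050255) = +644 m/s²;  |a| = 644 m/s².

644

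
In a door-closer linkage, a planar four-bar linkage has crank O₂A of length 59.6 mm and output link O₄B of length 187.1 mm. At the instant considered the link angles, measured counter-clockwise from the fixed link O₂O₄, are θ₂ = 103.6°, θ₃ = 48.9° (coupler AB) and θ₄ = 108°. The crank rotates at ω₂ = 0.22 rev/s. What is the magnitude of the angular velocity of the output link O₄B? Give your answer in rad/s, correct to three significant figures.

ω₂ = 1.382 rad/s (from 0.22 rev/s).
Differentiating the loop-closure r₂e^{iθ₂}+r₃e^{iθ₃}=r₁+r₄e^{iθ₄} gives r₂ω₂e^{iθ₂}+r₃ω₃e^{iθ₃}=r₄ω₄e^{iθ₄}.
Eliminating the other unknown: ω₄ = r₂ω₂ sin(θ₂−θ₃) / [r₄ sin(θ₄−θ₃)].
Numerator sine = +0.81614; denominator sine = +0.85806.
Result = 0.0596·1.382·(+0.81614) / (0.1871·(+0.85806)) = +0.41881 rad/s; magnitude 0.41881 rad/s.

0.419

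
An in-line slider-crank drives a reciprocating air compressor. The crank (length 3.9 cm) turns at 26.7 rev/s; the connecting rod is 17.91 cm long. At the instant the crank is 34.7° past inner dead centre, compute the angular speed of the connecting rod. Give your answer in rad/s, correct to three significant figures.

ω = 167.8 rad/s (converted from 26.7 rev/s).
The rod makes angle φ with the slider axis where L sinφ = r sinθ; differentiating, L cosφ·φ̇ = r ω cosθ.
L cosφ = √(L² − r² sin²θ) = 0.17772 m.
|ω_rod| = r ω |cosθ| / √(L² − r² sin²θ) = 0.039·167.8·0.82214/0.17772 = 30.267 rad/s.

30.3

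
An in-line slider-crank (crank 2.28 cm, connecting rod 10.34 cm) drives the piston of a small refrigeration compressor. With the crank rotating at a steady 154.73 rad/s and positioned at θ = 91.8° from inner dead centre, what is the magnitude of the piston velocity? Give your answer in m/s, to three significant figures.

ω = 154.7 rad/s
For an in-line slider-crank, x = r cosθ + √(L² − r² sin²θ), so v = −rω sinθ·[1 + r cosθ/√(L² − r² sin²θ)].
With r = 0.0228 m, L = 0.1034 m, θ = 91.8°: √(L² − r² sin²θ) = 0.10086 m.
v = −0.0228·154.7·0.99951·[1 + 0.0228·-0.03141/0.10086] = -3.5011 m/s.
|v| = 3.5011 m/s.

3.50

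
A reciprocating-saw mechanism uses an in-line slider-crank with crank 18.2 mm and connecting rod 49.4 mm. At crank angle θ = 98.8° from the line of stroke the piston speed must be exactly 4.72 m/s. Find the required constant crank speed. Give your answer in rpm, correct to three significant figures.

2670

For an in-line slider-crank, |v_piston| = rω|sinθ|·[1 + r cosθ/√(L² − r² sin²θ)].
With r = 0.0182 m, L = 0.0494 m, θ = 98.8°: the bracketed kinematic factor |dx/dθ| = 0.016897 m.
ω = v/|dx/dθ| = 4.72/0.016897 = 279.33 rad/s.
N = 60ω/(2π) = 2667.4 rpm.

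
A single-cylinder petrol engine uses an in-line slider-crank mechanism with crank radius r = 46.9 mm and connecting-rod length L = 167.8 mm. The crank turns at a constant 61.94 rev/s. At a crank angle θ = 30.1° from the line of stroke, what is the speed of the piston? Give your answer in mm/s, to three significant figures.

ω = 2π·61.9 = 389.2 rad/s
For an in-line slider-crank, x = r cosθ + √(L² − r² sin²θ), so v = −rω sinθ·[1 + r cosθ/√(L² − r² sin²θ)].
With r = 0.0469 m, L = 0.1678 m, θ = 30.1°: √(L² − r² sin²θ) = 0.16614 m.
v = −0.0469·389.2·0.50151·[1 + 0.0469·0.86515/0.16614] = -11.389 m/s.
|v| = 11.389 m/s = 11389 mm/s.

11400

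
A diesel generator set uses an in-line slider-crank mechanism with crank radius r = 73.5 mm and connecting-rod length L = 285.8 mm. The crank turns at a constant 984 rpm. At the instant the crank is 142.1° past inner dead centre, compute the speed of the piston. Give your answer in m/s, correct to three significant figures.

ω = 2π·984/60 = 103 rad/s
For an in-line slider-crank, x = r cosθ + √(L² − r² sin²θ), so v = −rω sinθ·[1 + r cosθ/√(L² − r² sin²θ)].
With r = 0.0735 m, L = 0.2858 m, θ = 142.1°: √(L² − r² sin²θ) = 0.28221 m.
v = −0.0735·103·0.61429·[1 + 0.0735·-0.78908/0.28221] = -3.6963 m/s.
|v| = 3.6963 m/s.

3.70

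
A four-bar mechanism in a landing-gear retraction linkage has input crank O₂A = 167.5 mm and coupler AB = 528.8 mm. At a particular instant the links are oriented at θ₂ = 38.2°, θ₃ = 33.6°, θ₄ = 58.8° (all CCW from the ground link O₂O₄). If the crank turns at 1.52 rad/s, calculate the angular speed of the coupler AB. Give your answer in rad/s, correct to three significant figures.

ω₂ = 1.52 rad/s
Differentiating the loop-closure r₂e^{iθ₂}+r₃e^{iθ₃}=r₁+r₄e^{iθ₄} gives r₂ω₂e^{iθ₂}+r₃ω₃e^{iθ₃}=r₄ω₄e^{iθ₄}.
Eliminating the other unknown: ω₃ = r₂ω₂ sin(θ₄−θ₂) / [r₃ sin(θ₃−θ₄)].
Numerator sine = +0.35184; denominator sine = -0.42578.
Result = 0.1675·1.52·(+0.35184) / (0.5288·(-0.42578)) = -0.39786 rad/s; magnitude 0.39786 rad/s.

0.398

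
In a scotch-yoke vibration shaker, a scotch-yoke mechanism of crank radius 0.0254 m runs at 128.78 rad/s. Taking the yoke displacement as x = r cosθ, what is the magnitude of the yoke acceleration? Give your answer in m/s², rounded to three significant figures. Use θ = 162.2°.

ω = 128.8 rad/s
x = r cosθ ⇒ ẍ = −rω² cosθ (ω constant).
|a| = rω²|cosθ| = 0.0254·(128.8)²·|cos 162.2°| = 401.08 m/s².

401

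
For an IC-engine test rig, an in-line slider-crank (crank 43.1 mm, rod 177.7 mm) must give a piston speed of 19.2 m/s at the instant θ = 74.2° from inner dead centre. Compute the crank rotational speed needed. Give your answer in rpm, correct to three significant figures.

4140

For an in-line slider-crank, |v_piston| = rω|sinθ|·[1 + r cosθ/√(L² − r² sin²θ)].
With r = 0.0431 m, L = 0.1777 m, θ = 74.2°: the bracketed kinematic factor |dx/dθ| = 0.044288 m.
ω = v/|dx/dθ| = 19.2/0.044288 = 433.52 rad/s.
N = 60ω/(2π) = 4139.9 rpm.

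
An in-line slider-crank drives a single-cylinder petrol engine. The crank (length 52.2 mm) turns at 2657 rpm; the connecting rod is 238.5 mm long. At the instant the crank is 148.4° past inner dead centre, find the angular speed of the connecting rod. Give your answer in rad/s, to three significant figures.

ω = 278.2 rad/s (converted from 2657 rpm).
The rod makes angle φ with the slider axis where L sinφ = r sinθ; differentiating, L cosφ·φ̇ = r ω cosθ.
L cosφ = √(L² − r² sin²θ) = 0.23693 m.
|ω_rod| = r ω |cosθ| / √(L² − r² sin²θ) = 0.0522·278.2·0.85173/0.23693 = 52.213 rad/s.

52.2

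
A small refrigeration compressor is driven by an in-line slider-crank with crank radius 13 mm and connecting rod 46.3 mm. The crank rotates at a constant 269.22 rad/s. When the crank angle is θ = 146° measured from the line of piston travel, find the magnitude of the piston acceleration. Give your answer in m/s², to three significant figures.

676

ω = 269.2 rad/s
x(θ) = r cosθ + √(L² − r² sin²θ); with ω constant, a = ω²·d²x/dθ².
d²x/dθ² = −r cosθ − r²(cos2θ)/√u − r⁴ sin²2θ/(4u^{3/2}),  u = L² − r² sin²θ = 0.00209084 m².
Substituting r = 0.013 m, L = 0.0463 m, θ = 146°: d²x/dθ² = +0.0093288 m.
a = ω²·d²x/dθ² = (269.2)²·(+0.0093288) = +676.14 m/s²;  |a| = 676.14 m/s².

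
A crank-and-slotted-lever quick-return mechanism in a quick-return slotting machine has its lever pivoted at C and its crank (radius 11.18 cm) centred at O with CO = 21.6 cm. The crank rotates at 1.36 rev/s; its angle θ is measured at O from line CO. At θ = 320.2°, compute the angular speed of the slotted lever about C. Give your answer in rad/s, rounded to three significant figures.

2.76

ω = 8.545 rad/s (from 1.36 rev/s).
Crank pin A relative to C: A = (d + r cosθ, r sinθ); lever angle φ = atan2(r sinθ, d + r cosθ).
Differentiating tanφ: φ̇ = rω(d cosθ + r)/(d² + r² + 2dr cosθ).
d² + r² + 2dr cosθ = |CA|² = 0.0962615 m²;  d cosθ + r = +0.27775 m.
|ω_lever| = |0.1118·8.545·+0.27775| / 0.0962615 = 2.7565 rad/s.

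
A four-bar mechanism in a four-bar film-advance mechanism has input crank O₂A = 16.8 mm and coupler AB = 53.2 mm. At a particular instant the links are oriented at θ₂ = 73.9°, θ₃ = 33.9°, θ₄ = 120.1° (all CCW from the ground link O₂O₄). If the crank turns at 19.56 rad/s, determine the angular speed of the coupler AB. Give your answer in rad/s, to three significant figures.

ω₂ = 19.56 rad/s
Differentiating the loop-closure r₂e^{iθ₂}+r₃e^{iθ₃}=r₁+r₄e^{iθ₄} gives r₂ω₂e^{iθ₂}+r₃ω₃e^{iθ₃}=r₄ω₄e^{iθ₄}.
Eliminating the other unknown: ω₃ = r₂ω₂ sin(θ₄−θ₂) / [r₃ sin(θ₃−θ₄)].
Numerator sine = +0.72176; denominator sine = -0.99780.
Result = 0.0168·19.56·(+0.72176) / (0.0532·(-0.99780)) = -4.468 rad/s; magnitude 4.468 rad/s.

4.47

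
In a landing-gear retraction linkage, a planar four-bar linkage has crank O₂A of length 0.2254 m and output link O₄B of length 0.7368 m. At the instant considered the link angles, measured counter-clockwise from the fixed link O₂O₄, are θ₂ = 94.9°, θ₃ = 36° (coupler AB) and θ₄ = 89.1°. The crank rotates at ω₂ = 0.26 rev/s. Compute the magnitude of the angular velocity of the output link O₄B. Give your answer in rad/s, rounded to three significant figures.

ω₂ = 1.634 rad/s (from 0.26 rev/s).
Differentiating the loop-closure r₂e^{iθ₂}+r₃e^{iθ₃}=r₁+r₄e^{iθ₄} gives r₂ω₂e^{iθ₂}+r₃ω₃e^{iθ₃}=r₄ω₄e^{iθ₄}.
Eliminating the other unknown: ω₄ = r₂ω₂ sin(θ₂−θ₃) / [r₄ sin(θ₄−θ₃)].
Numerator sine = +0.85627; denominator sine = +0.79968.
Result = 0.2254·1.634·(+0.85627) / (0.7368·(+0.79968)) = +0.53512 rad/s; magnitude 0.53512 rad/s.

0.535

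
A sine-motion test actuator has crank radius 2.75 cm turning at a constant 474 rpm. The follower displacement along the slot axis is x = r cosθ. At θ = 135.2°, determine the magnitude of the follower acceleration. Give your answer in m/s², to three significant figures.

48.1

ω = 49.64 rad/s (from 474 rpm).
x = r cosθ ⇒ ẍ = −rω² cosθ (ω constant).
|a| = rω²|cosθ| = 0.0275·(49.64)²·|cos 135.2°| = 48.078 m/s².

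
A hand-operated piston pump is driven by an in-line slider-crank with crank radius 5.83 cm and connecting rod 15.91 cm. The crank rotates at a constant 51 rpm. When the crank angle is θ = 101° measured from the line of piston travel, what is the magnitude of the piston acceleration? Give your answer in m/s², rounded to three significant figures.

0.919

ω = 2π·51/60 = 5.341 rad/s
x(θ) = r cosθ + √(L² − r² sin²θ); with ω constant, a = ω²·d²x/dθ².
d²x/dθ² = −r cosθ − r²(cos2θ)/√u − r⁴ sin²2θ/(4u^{3/2}),  u = L² − r² sin²θ = 0.0220377 m².
Substituting r = 0.0583 m, L = 0.1591 m, θ = 101°: d²x/dθ² = +0.032229 m.
a = ω²·d²x/dθ² = (5.341)²·(+0.032229) = +0.91927 m/s²;  |a| = 0.91927 m/s².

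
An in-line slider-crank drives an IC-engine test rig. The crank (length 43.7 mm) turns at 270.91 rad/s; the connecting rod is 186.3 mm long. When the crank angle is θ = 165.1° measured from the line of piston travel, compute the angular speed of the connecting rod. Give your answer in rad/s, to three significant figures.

ω = 270.9 rad/s
The rod makes angle φ with the slider axis where L sinφ = r sinθ; differentiating, L cosφ·φ̇ = r ω cosθ.
L cosφ = √(L² − r² sin²θ) = 0.18596 m.
|ω_rod| = r ω |cosθ| / √(L² − r² sin²θ) = 0.0437·270.9·0.96638/0.18596 = 61.522 rad/s.

61.5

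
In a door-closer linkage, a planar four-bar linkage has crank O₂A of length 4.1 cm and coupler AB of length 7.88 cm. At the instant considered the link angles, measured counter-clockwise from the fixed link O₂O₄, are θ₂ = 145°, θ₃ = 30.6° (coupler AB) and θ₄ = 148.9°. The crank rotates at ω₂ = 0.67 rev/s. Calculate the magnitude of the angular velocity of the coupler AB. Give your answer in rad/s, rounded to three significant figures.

0.169

ω₂ = 4.21 rad/s (from 0.67 rev/s).
Differentiating the loop-closure r₂e^{iθ₂}+r₃e^{iθ₃}=r₁+r₄e^{iθ₄} gives r₂ω₂e^{iθ₂}+r₃ω₃e^{iθ₃}=r₄ω₄e^{iθ₄}.
Eliminating the other unknown: ω₃ = r₂ω₂ sin(θ₄−θ₂) / [r₃ sin(θ₃−θ₄)].
Numerator sine = +0.06802; denominator sine = -0.88048.
Result = 0.041·4.21·(+0.06802) / (0.0788·(-0.88048)) = -0.1692 rad/s; magnitude 0.1692 rad/s.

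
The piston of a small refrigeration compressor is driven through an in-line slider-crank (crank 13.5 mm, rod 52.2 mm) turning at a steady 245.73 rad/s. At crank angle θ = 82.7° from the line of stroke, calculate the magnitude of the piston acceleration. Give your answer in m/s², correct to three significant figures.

107

ω = 245.7 rad/s
x(θ) = r cosθ + √(L² − r² sin²θ); with ω constant, a = ω²·d²x/dθ².
d²x/dθ² = −r cosθ − r²(cos2θ)/√u − r⁴ sin²2θ/(4u^{3/2}),  u = L² − r² sin²θ = 0.00254553 m².
Substituting r = 0.0135 m, L = 0.0522 m, θ = 82.7°: d²x/dθ² = +0.0017761 m.
a = ω²·d²x/dθ² = (245.7)²·(+0.0017761) = +107.25 m/s²;  |a| = 107.25 m/s².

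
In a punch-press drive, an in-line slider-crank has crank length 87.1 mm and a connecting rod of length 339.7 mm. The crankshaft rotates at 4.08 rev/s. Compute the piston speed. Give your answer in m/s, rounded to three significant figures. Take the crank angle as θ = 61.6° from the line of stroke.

ω = 2π·4.08 = 25.64 rad/s
For an in-line slider-crank, x = r cosθ + √(L² − r² sin²θ), so v = −rω sinθ·[1 + r cosθ/√(L² − r² sin²θ)].
With r = 0.0871 m, L = 0.3397 m, θ = 61.6°: √(L² − r² sin²θ) = 0.33095 m.
v = −0.0871·25.64·0.87965·[1 + 0.0871·0.47562/0.33095] = -2.21 m/s.
|v| = 2.21 m/s.

2.21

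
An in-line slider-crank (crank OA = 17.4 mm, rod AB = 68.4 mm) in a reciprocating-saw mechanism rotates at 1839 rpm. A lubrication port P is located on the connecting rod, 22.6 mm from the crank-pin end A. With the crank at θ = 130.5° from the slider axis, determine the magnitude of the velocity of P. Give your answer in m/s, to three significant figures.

ω = 192.6 rad/s.  Crank-pin speed |V_A| = rω = 3.3509 m/s, perpendicular to OA.
Rod angle: sinφ = −(r/L) sinθ ⇒ φ = -11.153°; ω_rod = −rω cosθ/√(L²−r²sin²θ) = +32.429 rad/s.
V_P = V_A + ω_rod × AP, with AP = 0.0226 m along the rod.
Components: V_Px = −rω sinθ − a·ω_rod·sinφ = -2.4063 m/s;  V_Py = rω cosθ + a·ω_rod·cosφ = -1.4572 m/s.
|V_P| = √(V_Px² + V_Py²) = 2.8131 m/s.

2.81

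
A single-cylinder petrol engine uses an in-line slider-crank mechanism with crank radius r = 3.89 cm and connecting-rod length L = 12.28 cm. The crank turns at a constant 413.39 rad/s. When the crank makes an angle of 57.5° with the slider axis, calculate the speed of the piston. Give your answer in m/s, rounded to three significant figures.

16.0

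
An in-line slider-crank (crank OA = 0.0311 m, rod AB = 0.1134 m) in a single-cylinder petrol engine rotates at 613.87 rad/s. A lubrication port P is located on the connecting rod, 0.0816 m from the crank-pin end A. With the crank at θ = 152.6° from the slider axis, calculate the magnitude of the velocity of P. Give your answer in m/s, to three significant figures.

8.66

ω = 613.9 rad/s.  Crank-pin speed |V_A| = rω = 19.091 m/s, perpendicular to OA.
Rod angle: sinφ = −(r/L) sinθ ⇒ φ = -7.251°; ω_rod = −rω cosθ/√(L²−r²sin²θ) = +150.67 rad/s.
V_P = V_A + ω_rod × AP, with AP = 0.0816 m along the rod.
Components: V_Px = −rω sinθ − a·ω_rod·sinφ = -7.2341 m/s;  V_Py = rω cosθ + a·ω_rod·cosφ = -4.7531 m/s.
|V_P| = √(V_Px² + V_Py²) = 8.6559 m/s.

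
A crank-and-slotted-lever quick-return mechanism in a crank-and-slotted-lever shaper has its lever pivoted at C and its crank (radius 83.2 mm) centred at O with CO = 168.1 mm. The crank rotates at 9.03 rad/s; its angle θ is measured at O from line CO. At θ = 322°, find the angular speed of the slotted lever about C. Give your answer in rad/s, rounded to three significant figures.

2.83

ω = 9.03 rad/s
Crank pin A relative to C: A = (d + r cosθ, r sinθ); lever angle φ = atan2(r sinθ, d + r cosθ).
Differentiating tanφ: φ̇ = rω(d cosθ + r)/(d² + r² + 2dr cosθ).
d² + r² + 2dr cosθ = |CA|² = 0.057222 m²;  d cosθ + r = +0.21566 m.
|ω_lever| = |0.0832·9.03·+0.21566| / 0.057222 = 2.8316 rad/s.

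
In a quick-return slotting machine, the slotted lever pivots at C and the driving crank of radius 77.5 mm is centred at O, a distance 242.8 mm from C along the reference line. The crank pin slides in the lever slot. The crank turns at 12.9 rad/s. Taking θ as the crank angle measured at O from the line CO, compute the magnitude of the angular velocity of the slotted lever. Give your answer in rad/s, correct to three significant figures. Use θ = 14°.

ω = 12.9 rad/s
Crank pin A relative to C: A = (d + r cosθ, r sinθ); lever angle φ = atan2(r sinθ, d + r cosθ).
Differentiating tanφ: φ̇ = rω(d cosθ + r)/(d² + r² + 2dr cosθ).
d² + r² + 2dr cosθ = |CA|² = 0.101474 m²;  d cosθ + r = +0.31309 m.
|ω_lever| = |0.0775·12.9·+0.31309| / 0.101474 = 3.0846 rad/s.

3.08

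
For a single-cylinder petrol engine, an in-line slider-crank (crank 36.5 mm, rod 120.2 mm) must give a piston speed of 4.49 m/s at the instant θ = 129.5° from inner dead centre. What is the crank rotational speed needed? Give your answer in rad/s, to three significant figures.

For an in-line slider-crank, |v_piston| = rω|sinθ|·[1 + r cosθ/√(L² − r² sin²θ)].
With r = 0.0365 m, L = 0.1202 m, θ = 129.5°: the bracketed kinematic factor |dx/dθ| = 0.022569 m.
ω = v/|dx/dθ| = 4.49/0.022569 = 198.95 rad/s.

199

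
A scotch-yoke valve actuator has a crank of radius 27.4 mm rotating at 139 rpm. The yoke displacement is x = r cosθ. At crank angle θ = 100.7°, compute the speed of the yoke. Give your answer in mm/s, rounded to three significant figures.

392

ω = 14.56 rad/s (from 139 rpm).
x = r cosθ ⇒ ẋ = −rω sinθ.
|v| = rω|sinθ| = 0.0274·14.56·|sin 100.7°| = 0.3919 m/s = 391.9 mm/s.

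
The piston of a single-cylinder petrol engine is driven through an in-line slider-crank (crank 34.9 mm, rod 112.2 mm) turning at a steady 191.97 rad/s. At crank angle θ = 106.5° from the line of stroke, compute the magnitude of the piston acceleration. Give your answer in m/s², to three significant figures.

714

ω = 192 rad/s
x(θ) = r cosθ + √(L² − r² sin²θ); with ω constant, a = ω²·d²x/dθ².
d²x/dθ² = −r cosθ − r²(cos2θ)/√u − r⁴ sin²2θ/(4u^{3/2}),  u = L² − r² sin²θ = 0.0114691 m².
Substituting r = 0.0349 m, L = 0.1122 m, θ = 106.5°: d²x/dθ² = +0.019361 m.
a = ω²·d²x/dθ² = (192)²·(+0.019361) = +713.5 m/s²;  |a| = 713.5 m/s².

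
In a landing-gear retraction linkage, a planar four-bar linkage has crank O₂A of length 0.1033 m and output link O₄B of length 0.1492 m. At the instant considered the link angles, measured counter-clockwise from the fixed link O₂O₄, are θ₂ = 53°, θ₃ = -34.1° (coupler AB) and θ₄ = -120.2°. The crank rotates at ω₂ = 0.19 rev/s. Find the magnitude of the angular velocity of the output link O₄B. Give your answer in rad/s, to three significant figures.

0.827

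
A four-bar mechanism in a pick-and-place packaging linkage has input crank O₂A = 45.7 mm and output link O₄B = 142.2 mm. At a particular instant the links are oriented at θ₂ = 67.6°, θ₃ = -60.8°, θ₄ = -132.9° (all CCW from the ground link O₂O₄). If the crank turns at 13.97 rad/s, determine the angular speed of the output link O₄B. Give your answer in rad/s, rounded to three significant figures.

3.70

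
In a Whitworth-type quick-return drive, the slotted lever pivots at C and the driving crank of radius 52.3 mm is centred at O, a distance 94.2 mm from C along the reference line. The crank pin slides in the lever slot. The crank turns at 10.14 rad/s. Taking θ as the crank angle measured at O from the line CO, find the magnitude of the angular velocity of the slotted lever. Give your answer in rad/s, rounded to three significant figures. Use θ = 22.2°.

3.57

ω = 10.14 rad/s
Crank pin A relative to C: A = (d + r cosθ, r sinθ); lever angle φ = atan2(r sinθ, d + r cosθ).
Differentiating tanφ: φ̇ = rω(d cosθ + r)/(d² + r² + 2dr cosθ).
d² + r² + 2dr cosθ = |CA|² = 0.0207318 m²;  d cosθ + r = +0.13952 m.
|ω_lever| = |0.0523·10.14·+0.13952| / 0.0207318 = 3.5689 rad/s.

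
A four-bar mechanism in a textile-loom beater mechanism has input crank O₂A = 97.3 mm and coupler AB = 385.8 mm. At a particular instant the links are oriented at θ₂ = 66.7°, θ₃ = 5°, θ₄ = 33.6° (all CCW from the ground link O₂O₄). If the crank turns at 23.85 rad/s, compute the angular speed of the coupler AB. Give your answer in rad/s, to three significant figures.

6.86

ω₂ = 23.85 rad/s
Differentiating the loop-closure r₂e^{iθ₂}+r₃e^{iθ₃}=r₁+r₄e^{iθ₄} gives r₂ω₂e^{iθ₂}+r₃ω₃e^{iθ₃}=r₄ω₄e^{iθ₄}.
Eliminating the other unknown: ω₃ = r₂ω₂ sin(θ₄−θ₂) / [r₃ sin(θ₃−θ₄)].
Numerator sine = -0.54610; denominator sine = -0.47869.
Result = 0.0973·23.85·(-0.54610) / (0.3858·(-0.47869)) = +6.8621 rad/s; magnitude 6.8621 rad/s.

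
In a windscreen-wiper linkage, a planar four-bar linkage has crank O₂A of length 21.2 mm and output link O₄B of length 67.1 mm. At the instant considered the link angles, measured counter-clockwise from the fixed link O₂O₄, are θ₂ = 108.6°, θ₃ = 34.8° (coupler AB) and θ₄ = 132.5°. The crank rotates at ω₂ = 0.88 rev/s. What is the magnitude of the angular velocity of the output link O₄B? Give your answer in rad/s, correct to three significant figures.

1.69

ω₂ = 5.529 rad/s (from 0.88 rev/s).
Differentiating the loop-closure r₂e^{iθ₂}+r₃e^{iθ₃}=r₁+r₄e^{iθ₄} gives r₂ω₂e^{iθ₂}+r₃ω₃e^{iθ₃}=r₄ω₄e^{iθ₄}.
Eliminating the other unknown: ω₄ = r₂ω₂ sin(θ₂−θ₃) / [r₄ sin(θ₄−θ₃)].
Numerator sine = +0.96029; denominator sine = +0.99098.
Result = 0.0212·5.529·(+0.96029) / (0.0671·(+0.99098)) = +1.6928 rad/s; magnitude 1.6928 rad/s.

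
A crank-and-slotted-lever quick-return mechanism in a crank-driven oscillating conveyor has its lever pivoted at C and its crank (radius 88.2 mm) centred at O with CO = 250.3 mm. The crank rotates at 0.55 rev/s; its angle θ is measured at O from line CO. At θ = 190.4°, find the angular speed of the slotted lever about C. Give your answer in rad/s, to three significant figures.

ω = 3.456 rad/s (from 0.55 rev/s).
Crank pin A relative to C: A = (d + r cosθ, r sinθ); lever angle φ = atan2(r sinθ, d + r cosθ).
Differentiating tanφ: φ̇ = rω(d cosθ + r)/(d² + r² + 2dr cosθ).
d² + r² + 2dr cosθ = |CA|² = 0.0270018 m²;  d cosθ + r = -0.15799 m.
|ω_lever| = |0.0882·3.456·-0.15799| / 0.0270018 = 1.7834 rad/s.

1.78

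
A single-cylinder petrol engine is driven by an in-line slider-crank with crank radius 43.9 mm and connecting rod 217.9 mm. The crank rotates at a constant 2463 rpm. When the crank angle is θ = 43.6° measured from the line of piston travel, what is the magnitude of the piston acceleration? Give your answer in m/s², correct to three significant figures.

2150

ω = 2π·2463/60 = 257.9 rad/s
x(θ) = r cosθ + √(L² − r² sin²θ); with ω constant, a = ω²·d²x/dθ².
d²x/dθ² = −r cosθ − r²(cos2θ)/√u − r⁴ sin²2θ/(4u^{3/2}),  u = L² − r² sin²θ = 0.0465639 m².
Substituting r = 0.0439 m, L = 0.2179 m, θ = 43.6°: d²x/dθ² = -0.03232 m.
a = ω²·d²x/dθ² = (257.9)²·(-0.03232) = -2150.1 m/s²;  |a| = 2150.1 m/s².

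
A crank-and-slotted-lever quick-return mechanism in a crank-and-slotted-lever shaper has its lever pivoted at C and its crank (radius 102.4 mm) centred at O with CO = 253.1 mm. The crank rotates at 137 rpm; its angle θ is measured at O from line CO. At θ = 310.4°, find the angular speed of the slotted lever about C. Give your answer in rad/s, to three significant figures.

ω = 14.35 rad/s (from 137 rpm).
Crank pin A relative to C: A = (d + r cosθ, r sinθ); lever angle φ = atan2(r sinθ, d + r cosθ).
Differentiating tanφ: φ̇ = rω(d cosθ + r)/(d² + r² + 2dr cosθ).
d² + r² + 2dr cosθ = |CA|² = 0.108141 m²;  d cosθ + r = +0.26644 m.
|ω_lever| = |0.1024·14.35·+0.26644| / 0.108141 = 3.6196 rad/s.

3.62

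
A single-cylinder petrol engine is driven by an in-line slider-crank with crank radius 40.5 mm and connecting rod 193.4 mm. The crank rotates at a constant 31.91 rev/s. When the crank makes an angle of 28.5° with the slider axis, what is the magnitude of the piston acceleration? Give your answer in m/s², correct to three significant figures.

1620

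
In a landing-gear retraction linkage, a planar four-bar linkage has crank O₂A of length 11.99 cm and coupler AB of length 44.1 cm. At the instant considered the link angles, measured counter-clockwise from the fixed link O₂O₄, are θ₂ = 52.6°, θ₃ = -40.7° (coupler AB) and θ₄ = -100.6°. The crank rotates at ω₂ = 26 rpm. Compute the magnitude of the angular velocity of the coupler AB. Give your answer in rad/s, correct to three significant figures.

0.386

ω₂ = 2.723 rad/s (from 26 rpm).
Differentiating the loop-closure r₂e^{iθ₂}+r₃e^{iθ₃}=r₁+r₄e^{iθ₄} gives r₂ω₂e^{iθ₂}+r₃ω₃e^{iθ₃}=r₄ω₄e^{iθ₄}.
Eliminating the other unknown: ω₃ = r₂ω₂ sin(θ₄−θ₂) / [r₃ sin(θ₃−θ₄)].
Numerator sine = -0.45088; denominator sine = +0.86515.
Result = 0.1199·2.723·(-0.45088) / (0.441·(+0.86515)) = -0.38579 rad/s; magnitude 0.38579 rad/s.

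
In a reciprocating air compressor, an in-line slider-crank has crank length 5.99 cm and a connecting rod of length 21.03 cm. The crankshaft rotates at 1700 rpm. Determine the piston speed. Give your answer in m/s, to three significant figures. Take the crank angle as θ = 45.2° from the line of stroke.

9.12

ω = 2π·1700/60 = 178 rad/s
For an in-line slider-crank, x = r cosθ + √(L² − r² sin²θ), so v = −rω sinθ·[1 + r cosθ/√(L² − r² sin²θ)].
With r = 0.0599 m, L = 0.2103 m, θ = 45.2°: √(L² − r² sin²θ) = 0.20596 m.
v = −0.0599·178·0.70957·[1 + 0.0599·0.70463/0.20596] = -9.1172 m/s.
|v| = 9.1172 m/s.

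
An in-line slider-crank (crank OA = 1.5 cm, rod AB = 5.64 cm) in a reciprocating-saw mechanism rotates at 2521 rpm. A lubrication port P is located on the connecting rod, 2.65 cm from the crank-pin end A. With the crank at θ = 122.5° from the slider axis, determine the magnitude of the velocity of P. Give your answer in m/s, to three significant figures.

ω = 264 rad/s.  Crank-pin speed |V_A| = rω = 3.96 m/s, perpendicular to OA.
Rod angle: sinφ = −(r/L) sinθ ⇒ φ = -12.962°; ω_rod = −rω cosθ/√(L²−r²sin²θ) = +38.711 rad/s.
V_P = V_A + ω_rod × AP, with AP = 0.0265 m along the rod.
Components: V_Px = −rω sinθ − a·ω_rod·sinφ = -3.1097 m/s;  V_Py = rω cosθ + a·ω_rod·cosφ = -1.128 m/s.
|V_P| = √(V_Px² + V_Py²) = 3.308 m/s.

3.31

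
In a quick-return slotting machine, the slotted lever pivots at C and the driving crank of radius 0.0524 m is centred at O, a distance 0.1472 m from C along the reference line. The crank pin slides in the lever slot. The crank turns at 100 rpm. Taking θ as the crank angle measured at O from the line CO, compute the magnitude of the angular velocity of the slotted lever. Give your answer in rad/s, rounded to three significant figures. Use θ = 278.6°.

ω = 10.47 rad/s (from 100 rpm).
Crank pin A relative to C: A = (d + r cosθ, r sinθ); lever angle φ = atan2(r sinθ, d + r cosθ).
Differentiating tanφ: φ̇ = rω(d cosθ + r)/(d² + r² + 2dr cosθ).
d² + r² + 2dr cosθ = |CA|² = 0.0267204 m²;  d cosθ + r = +0.074412 m.
|ω_lever| = |0.0524·10.47·+0.074412| / 0.0267204 = 1.5281 rad/s.

1.53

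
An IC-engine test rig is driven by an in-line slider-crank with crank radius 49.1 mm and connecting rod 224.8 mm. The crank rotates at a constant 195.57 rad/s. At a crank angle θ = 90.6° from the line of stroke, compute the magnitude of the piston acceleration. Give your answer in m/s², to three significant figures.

440

ω = 195.6 rad/s
x(θ) = r cosθ + √(L² − r² sin²θ); with ω constant, a = ω²·d²x/dθ².
d²x/dθ² = −r cosθ − r²(cos2θ)/√u − r⁴ sin²2θ/(4u^{3/2}),  u = L² − r² sin²θ = 0.0481245 m².
Substituting r = 0.0491 m, L = 0.2248 m, θ = 90.6°: d²x/dθ² = +0.011501 m.
a = ω²·d²x/dθ² = (195.6)²·(+0.011501) = +439.9 m/s²;  |a| = 439.9 m/s².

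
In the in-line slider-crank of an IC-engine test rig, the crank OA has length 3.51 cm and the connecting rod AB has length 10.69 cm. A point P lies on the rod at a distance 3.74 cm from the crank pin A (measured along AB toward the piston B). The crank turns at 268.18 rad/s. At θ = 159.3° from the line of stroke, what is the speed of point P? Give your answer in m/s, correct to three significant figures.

6.45

ω = 268.2 rad/s.  Crank-pin speed |V_A| = rω = 9.4131 m/s, perpendicular to OA.
Rod angle: sinφ = −(r/L) sinθ ⇒ φ = -6.665°; ω_rod = −rω cosθ/√(L²−r²sin²θ) = +82.931 rad/s.
V_P = V_A + ω_rod × AP, with AP = 0.0374 m along the rod.
Components: V_Px = −rω sinθ − a·ω_rod·sinφ = -2.9673 m/s;  V_Py = rω cosθ + a·ω_rod·cosφ = -5.7248 m/s.
|V_P| = √(V_Px² + V_Py²) = 6.4481 m/s.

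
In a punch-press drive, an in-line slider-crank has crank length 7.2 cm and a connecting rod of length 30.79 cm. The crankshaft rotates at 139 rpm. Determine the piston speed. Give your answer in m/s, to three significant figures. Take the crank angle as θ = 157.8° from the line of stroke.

ω = 2π·139/60 = 14.56 rad/s
For an in-line slider-crank, x = r cosθ + √(L² − r² sin²θ), so v = −rω sinθ·[1 + r cosθ/√(L² − r² sin²θ)].
With r = 0.072 m, L = 0.3079 m, θ = 157.8°: √(L² − r² sin²θ) = 0.3067 m.
v = −0.072·14.56·0.37784·[1 + 0.072·-0.92587/0.3067] = -0.30992 m/s.
|v| = 0.30992 m/s.

0.310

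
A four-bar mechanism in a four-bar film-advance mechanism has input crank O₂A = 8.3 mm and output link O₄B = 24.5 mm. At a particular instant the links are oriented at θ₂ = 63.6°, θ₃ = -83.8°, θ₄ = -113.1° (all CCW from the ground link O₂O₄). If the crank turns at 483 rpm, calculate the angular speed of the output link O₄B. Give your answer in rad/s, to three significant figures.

ω₂ = 50.58 rad/s (from 483 rpm).
Differentiating the loop-closure r₂e^{iθ₂}+r₃e^{iθ₃}=r₁+r₄e^{iθ₄} gives r₂ω₂e^{iθ₂}+r₃ω₃e^{iθ₃}=r₄ω₄e^{iθ₄}.
Eliminating the other unknown: ω₄ = r₂ω₂ sin(θ₂−θ₃) / [r₄ sin(θ₄−θ₃)].
Numerator sine = +0.53877; denominator sine = -0.48938.
Result = 0.0083·50.58·(+0.53877) / (0.0245·(-0.48938)) = -18.864 rad/s; magnitude 18.864 rad/s.

18.9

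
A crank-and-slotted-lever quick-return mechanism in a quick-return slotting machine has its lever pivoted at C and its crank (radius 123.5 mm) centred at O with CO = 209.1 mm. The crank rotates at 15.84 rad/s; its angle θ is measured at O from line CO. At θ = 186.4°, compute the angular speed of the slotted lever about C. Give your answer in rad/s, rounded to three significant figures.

21.6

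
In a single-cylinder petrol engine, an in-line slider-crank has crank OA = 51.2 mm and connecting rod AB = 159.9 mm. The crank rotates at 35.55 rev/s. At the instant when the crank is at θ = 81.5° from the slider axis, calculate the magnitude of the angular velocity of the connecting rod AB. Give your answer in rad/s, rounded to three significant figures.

11.1

ω = 223.4 rad/s (converted from 35.55 rev/s).
The rod makes angle φ with the slider axis where L sinφ = r sinθ; differentiating, L cosφ·φ̇ = r ω cosθ.
L cosφ = √(L² − r² sin²θ) = 0.15167 m.
|ω_rod| = r ω |cosθ| / √(L² − r² sin²θ) = 0.0512·223.4·0.14781/0.15167 = 11.145 rad/s.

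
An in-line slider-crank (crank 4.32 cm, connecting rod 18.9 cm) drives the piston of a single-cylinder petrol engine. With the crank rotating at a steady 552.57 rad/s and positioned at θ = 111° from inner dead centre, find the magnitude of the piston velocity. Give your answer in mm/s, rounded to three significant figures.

ω = 552.6 rad/s
For an in-line slider-crank, x = r cosθ + √(L² − r² sin²θ), so v = −rω sinθ·[1 + r cosθ/√(L² − r² sin²θ)].
With r = 0.0432 m, L = 0.189 m, θ = 111°: √(L² − r² sin²θ) = 0.18465 m.
v = −0.0432·552.6·0.93358·[1 + 0.0432·-0.35837/0.18465] = -20.417 m/s.
|v| = 20.417 m/s = 20417 mm/s.

20400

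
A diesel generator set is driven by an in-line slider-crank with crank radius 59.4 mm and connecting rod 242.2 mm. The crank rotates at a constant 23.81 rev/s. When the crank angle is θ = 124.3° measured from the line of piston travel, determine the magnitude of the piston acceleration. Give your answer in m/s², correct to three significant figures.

866

ω = 2π·23.8 = 149.6 rad/s
x(θ) = r cosθ + √(L² − r² sin²θ); with ω constant, a = ω²·d²x/dθ².
d²x/dθ² = −r cosθ − r²(cos2θ)/√u − r⁴ sin²2θ/(4u^{3/2}),  u = L² − r² sin²θ = 0.056253 m².
Substituting r = 0.0594 m, L = 0.2422 m, θ = 124.3°: d²x/dθ² = +0.038699 m.
a = ω²·d²x/dθ² = (149.6)²·(+0.038699) = +866.13 m/s²;  |a| = 866.13 m/s².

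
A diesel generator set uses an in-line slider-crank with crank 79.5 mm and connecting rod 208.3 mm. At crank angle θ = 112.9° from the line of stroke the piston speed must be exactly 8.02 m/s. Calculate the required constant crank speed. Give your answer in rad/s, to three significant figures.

For an in-line slider-crank, |v_piston| = rω|sinθ|·[1 + r cosθ/√(L² − r² sin²θ)].
With r = 0.0795 m, L = 0.2083 m, θ = 112.9°: the bracketed kinematic factor |dx/dθ| = 0.061616 m.
ω = v/|dx/dθ| = 8.02/0.061616 = 130.16 rad/s.

130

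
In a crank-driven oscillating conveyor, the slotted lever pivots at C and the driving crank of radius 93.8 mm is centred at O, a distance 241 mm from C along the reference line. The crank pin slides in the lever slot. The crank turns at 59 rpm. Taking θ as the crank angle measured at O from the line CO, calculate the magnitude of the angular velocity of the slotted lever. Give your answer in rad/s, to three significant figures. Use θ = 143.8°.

1.92

ω = 6.178 rad/s (from 59 rpm).
Crank pin A relative to C: A = (d + r cosθ, r sinθ); lever angle φ = atan2(r sinθ, d + r cosθ).
Differentiating tanφ: φ̇ = rω(d cosθ + r)/(d² + r² + 2dr cosθ).
d² + r² + 2dr cosθ = |CA|² = 0.0303955 m²;  d cosθ + r = -0.10068 m.
|ω_lever| = |0.0938·6.178·-0.10068| / 0.0303955 = 1.9196 rad/s.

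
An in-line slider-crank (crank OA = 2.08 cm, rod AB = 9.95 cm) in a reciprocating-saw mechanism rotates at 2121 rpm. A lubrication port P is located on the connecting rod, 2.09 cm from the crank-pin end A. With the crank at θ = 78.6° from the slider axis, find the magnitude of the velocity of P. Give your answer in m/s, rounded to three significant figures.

ω = 222.1 rad/s.  Crank-pin speed |V_A| = rω = 4.6199 m/s, perpendicular to OA.
Rod angle: sinφ = −(r/L) sinθ ⇒ φ = -11.825°; ω_rod = −rω cosθ/√(L²−r²sin²θ) = -9.3764 rad/s.
V_P = V_A + ω_rod × AP, with AP = 0.0209 m along the rod.
Components: V_Px = −rω sinθ − a·ω_rod·sinφ = -4.5689 m/s;  V_Py = rω cosθ + a·ω_rod·cosφ = +0.72135 m/s.
|V_P| = √(V_Px² + V_Py²) = 4.6255 m/s.

4.63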